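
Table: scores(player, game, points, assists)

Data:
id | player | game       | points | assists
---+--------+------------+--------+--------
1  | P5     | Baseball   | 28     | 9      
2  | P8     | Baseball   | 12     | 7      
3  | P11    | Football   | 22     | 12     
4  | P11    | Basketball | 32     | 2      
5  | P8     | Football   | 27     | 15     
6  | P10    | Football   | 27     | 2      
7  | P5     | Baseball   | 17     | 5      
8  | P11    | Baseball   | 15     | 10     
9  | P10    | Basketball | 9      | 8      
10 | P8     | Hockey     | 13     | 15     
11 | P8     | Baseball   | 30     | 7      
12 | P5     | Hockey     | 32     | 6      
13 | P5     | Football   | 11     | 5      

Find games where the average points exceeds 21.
SELECT game, AVG(points)
FROM scores
GROUP BY game
HAVING AVG(points) > 21

Result:
  Football: avg=21.75
  Hockey: avg=22.50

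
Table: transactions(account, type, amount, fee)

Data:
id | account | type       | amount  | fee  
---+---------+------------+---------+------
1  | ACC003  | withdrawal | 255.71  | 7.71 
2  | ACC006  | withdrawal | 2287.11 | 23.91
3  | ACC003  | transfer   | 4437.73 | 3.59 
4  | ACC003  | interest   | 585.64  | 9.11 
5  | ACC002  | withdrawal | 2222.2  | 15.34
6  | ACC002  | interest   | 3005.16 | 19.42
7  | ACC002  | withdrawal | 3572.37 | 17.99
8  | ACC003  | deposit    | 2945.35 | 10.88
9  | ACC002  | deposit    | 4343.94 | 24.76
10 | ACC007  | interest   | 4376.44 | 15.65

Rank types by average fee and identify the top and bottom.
SELECT type, AVG(fee)
FROM transactions
GROUP BY type
ORDER BY AVG(fee)

All groups:
  transfer: 3.59
  interest: 14.73
  withdrawal: 16.24
  deposit: 17.82

Highest: deposit (17.82)
Lowest: transfer (3.59)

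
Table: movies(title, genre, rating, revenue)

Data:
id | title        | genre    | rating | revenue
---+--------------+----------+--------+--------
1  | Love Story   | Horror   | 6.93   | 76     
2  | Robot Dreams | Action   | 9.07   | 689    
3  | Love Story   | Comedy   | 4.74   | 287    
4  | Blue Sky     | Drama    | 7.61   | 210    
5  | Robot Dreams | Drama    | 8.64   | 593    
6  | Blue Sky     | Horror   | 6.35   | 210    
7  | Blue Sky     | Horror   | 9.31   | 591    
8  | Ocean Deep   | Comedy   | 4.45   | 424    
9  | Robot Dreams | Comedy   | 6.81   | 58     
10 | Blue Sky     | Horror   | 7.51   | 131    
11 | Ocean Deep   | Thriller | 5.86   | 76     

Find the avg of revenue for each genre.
SELECT genre, AVG(revenue) as result
FROM movies
GROUP BY genre

Result:
  Action: 689.00
  Comedy: 256.33
  Drama: 401.50
  Horror: 252.00
  Thriller: 76.00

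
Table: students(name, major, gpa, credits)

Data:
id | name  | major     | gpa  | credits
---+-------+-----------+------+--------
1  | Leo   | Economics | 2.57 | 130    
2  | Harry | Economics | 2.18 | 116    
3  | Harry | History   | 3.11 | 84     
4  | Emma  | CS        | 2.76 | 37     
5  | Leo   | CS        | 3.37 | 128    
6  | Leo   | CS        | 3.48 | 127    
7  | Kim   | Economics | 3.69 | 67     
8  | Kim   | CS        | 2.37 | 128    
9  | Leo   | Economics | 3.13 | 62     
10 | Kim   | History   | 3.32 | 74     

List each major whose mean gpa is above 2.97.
SELECT major, AVG(gpa)
FROM students
GROUP BY major
HAVING AVG(gpa) > 2.97

Result:
  CS: avg=3.00
  History: avg=3.22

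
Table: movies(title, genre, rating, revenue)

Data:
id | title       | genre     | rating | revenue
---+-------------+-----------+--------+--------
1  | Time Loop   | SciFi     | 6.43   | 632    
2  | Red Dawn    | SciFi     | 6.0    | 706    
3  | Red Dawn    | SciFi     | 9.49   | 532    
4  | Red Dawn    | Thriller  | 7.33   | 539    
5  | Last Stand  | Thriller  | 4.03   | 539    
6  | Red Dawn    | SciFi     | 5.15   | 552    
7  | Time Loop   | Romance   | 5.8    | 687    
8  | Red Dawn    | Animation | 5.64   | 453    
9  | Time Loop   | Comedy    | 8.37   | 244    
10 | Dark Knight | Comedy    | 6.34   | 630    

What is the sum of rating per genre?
SELECT genre, SUM(rating) as result
FROM movies
GROUP BY genre

Result:
  Animation: 5.64
  Comedy: 14.71
  Romance: 5.80
  SciFi: 27.07
  Thriller: 11.36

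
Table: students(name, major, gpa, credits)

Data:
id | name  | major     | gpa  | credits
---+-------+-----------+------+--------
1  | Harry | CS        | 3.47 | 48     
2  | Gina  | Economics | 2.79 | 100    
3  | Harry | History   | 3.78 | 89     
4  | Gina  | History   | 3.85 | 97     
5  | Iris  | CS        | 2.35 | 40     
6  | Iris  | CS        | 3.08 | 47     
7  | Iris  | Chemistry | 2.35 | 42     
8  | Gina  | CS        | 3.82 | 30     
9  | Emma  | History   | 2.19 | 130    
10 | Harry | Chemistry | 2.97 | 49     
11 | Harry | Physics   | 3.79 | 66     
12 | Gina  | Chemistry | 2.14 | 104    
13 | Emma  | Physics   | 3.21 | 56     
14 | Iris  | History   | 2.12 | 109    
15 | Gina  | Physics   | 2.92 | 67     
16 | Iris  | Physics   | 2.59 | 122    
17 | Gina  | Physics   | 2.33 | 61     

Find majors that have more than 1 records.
SELECT major, COUNT(*) as cnt
FROM students
GROUP BY major
HAVING COUNT(*) > 1

Result:
  CS: 4
  Chemistry: 3
  History: 4
  Physics: 5

Note: HAVING filters groups after aggregation, WHERE filters rows before.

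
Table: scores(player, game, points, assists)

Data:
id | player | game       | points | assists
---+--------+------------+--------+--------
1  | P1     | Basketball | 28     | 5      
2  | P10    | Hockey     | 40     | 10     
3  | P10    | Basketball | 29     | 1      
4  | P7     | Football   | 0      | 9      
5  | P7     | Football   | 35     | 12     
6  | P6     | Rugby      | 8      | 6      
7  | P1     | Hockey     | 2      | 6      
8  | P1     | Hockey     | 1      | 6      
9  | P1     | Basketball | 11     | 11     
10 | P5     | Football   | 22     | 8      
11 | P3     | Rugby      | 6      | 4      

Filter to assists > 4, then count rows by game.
SELECT game, COUNT(*)
FROM scores
WHERE assists > 4
GROUP BY game

Note: WHERE filters rows before grouping.

Result:
  Basketball: 2
  Football: 3
  Hockey: 3
  Rugby: 1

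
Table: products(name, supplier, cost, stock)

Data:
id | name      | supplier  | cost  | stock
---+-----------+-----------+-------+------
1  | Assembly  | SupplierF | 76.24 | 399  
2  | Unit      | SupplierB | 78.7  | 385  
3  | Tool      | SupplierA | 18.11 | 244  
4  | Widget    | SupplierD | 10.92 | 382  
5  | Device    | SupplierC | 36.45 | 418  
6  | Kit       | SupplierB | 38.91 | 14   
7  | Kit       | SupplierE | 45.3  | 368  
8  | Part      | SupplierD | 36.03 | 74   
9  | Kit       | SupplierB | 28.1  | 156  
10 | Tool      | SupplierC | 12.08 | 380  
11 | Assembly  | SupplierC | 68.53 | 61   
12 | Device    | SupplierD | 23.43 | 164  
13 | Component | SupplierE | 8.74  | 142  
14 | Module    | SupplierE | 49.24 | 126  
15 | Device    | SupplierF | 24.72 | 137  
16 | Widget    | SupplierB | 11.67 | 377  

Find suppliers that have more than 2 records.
SELECT supplier, COUNT(*) as cnt
FROM products
GROUP BY supplier
HAVING COUNT(*) > 2

Result:
  SupplierB: 4
  SupplierC: 3
  SupplierD: 3
  SupplierE: 3

Note: HAVING filters groups after aggregation, WHERE filters rows before.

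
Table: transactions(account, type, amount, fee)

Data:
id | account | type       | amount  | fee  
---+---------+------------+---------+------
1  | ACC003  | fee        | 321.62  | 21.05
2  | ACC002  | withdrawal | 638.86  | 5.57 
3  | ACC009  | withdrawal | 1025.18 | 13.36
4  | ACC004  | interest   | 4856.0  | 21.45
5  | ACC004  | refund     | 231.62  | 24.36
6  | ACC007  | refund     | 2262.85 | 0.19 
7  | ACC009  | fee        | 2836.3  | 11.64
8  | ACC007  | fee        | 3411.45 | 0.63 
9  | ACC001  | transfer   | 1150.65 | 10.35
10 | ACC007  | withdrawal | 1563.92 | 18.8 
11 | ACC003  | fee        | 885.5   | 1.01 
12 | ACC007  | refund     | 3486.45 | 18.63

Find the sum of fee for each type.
SELECT type, SUM(fee) as result
FROM transactions
GROUP BY type

Result:
  fee: 34.33
  interest: 21.45
  refund: 43.18
  transfer: 10.35
  withdrawal: 37.73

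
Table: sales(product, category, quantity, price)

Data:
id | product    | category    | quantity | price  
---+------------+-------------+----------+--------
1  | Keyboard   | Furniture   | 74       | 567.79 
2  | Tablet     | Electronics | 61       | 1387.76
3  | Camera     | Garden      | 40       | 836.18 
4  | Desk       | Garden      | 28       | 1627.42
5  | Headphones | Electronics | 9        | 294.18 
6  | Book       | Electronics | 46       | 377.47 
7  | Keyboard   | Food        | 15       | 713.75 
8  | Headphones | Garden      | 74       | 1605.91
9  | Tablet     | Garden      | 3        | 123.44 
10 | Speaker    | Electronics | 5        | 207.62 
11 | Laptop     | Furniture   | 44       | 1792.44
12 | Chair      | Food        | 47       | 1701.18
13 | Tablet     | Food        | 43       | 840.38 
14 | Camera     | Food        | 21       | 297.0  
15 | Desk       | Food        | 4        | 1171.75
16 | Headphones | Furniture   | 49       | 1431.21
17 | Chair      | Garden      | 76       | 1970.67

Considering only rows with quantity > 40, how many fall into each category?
SELECT category, COUNT(*)
FROM sales
WHERE quantity > 40
GROUP BY category

Note: WHERE filters rows before grouping.

Result:
  Electronics: 2
  Food: 2
  Furniture: 3
  Garden: 2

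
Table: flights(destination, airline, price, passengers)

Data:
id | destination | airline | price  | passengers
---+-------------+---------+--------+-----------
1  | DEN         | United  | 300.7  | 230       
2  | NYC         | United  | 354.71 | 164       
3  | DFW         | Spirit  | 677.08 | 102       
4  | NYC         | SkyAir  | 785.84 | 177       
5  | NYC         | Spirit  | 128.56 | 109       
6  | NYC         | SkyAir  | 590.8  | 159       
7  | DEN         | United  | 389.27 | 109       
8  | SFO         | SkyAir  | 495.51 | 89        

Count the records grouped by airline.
SELECT airline, COUNT(*) as count
FROM flights
GROUP BY airline

Result:
  SkyAir: 3
  Spirit: 2
  United: 3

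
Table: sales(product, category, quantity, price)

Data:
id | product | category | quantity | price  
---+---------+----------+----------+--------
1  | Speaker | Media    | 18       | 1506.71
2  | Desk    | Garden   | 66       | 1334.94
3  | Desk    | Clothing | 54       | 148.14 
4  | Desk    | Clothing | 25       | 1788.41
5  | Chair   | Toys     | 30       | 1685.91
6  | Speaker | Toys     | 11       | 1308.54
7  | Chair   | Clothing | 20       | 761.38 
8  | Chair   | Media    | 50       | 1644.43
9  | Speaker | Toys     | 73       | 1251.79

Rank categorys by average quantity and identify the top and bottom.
SELECT category, AVG(quantity)
FROM sales
GROUP BY category
ORDER BY AVG(quantity)

All groups:
  Clothing: 33.00
  Media: 34.00
  Toys: 38.00
  Garden: 66.00

Highest: Garden (66.00)
Lowest: Clothing (33.00)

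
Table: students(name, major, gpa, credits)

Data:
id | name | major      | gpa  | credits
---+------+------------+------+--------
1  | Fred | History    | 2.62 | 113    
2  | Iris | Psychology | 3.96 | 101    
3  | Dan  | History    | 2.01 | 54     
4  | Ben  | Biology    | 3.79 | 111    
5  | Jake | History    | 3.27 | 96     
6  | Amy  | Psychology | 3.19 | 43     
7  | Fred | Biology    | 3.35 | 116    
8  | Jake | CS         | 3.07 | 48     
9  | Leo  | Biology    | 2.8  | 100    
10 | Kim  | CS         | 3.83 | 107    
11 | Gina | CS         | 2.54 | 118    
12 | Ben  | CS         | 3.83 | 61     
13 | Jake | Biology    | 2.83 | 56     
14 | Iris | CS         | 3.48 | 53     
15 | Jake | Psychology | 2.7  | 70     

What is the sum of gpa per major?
SELECT major, SUM(gpa) as result
FROM students
GROUP BY major

Result:
  Biology: 12.77
  CS: 16.75
  History: 7.90
  Psychology: 9.85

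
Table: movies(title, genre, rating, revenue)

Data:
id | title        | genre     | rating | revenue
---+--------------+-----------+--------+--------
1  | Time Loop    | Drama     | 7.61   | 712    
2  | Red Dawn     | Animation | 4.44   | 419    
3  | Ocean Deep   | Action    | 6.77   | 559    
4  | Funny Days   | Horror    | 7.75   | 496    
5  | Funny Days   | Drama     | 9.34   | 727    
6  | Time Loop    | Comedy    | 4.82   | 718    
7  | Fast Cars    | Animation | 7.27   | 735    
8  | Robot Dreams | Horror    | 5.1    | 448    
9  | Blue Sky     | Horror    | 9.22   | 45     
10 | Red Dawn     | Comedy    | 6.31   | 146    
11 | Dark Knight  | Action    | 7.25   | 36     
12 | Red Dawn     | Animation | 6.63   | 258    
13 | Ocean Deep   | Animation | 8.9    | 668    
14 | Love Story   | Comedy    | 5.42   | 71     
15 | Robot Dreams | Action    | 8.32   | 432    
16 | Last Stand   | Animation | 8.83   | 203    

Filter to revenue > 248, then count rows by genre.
SELECT genre, COUNT(*)
FROM movies
WHERE revenue > 248
GROUP BY genre

Note: WHERE filters rows before grouping.

Result:
  Action: 2
  Animation: 4
  Comedy: 1
  Drama: 2
  Horror: 2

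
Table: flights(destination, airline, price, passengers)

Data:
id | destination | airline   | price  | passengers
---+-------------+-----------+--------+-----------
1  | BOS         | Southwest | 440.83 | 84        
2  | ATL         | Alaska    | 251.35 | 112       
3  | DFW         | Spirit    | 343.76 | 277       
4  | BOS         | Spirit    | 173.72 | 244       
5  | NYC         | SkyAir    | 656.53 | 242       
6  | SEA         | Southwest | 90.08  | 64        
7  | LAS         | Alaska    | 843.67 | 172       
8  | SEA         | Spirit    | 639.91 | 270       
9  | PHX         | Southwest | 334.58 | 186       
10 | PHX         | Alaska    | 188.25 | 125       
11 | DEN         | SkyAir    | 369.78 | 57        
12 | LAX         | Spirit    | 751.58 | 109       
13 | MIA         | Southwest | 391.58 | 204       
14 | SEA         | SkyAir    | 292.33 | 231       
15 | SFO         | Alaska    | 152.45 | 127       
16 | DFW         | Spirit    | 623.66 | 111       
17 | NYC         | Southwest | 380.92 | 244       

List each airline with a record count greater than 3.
SELECT airline, COUNT(*) as cnt
FROM flights
GROUP BY airline
HAVING COUNT(*) > 3

Result:
  Alaska: 4
  Southwest: 5
  Spirit: 5

Note: HAVING filters groups after aggregation, WHERE filters rows before.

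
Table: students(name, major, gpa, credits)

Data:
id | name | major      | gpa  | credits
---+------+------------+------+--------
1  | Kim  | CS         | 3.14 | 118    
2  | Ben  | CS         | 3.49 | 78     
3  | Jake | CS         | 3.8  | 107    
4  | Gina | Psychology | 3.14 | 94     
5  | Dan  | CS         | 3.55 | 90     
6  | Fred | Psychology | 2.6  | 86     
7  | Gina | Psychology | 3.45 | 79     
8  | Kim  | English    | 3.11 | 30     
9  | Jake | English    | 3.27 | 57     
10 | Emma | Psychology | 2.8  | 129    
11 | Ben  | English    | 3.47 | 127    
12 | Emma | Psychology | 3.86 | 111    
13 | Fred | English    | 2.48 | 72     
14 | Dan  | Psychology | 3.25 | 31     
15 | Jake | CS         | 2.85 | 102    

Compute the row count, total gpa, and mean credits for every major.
SELECT major,
       COUNT(*) as cnt,
       SUM(gpa) as total_gpa,
       AVG(credits) as avg_credits
FROM students
GROUP BY major

Result:
  CS: 5 records, 16.83 total gpa, 99.00 avg credits
  English: 4 records, 12.33 total gpa, 71.50 avg credits
  Psychology: 6 records, 19.10 total gpa, 88.33 avg credits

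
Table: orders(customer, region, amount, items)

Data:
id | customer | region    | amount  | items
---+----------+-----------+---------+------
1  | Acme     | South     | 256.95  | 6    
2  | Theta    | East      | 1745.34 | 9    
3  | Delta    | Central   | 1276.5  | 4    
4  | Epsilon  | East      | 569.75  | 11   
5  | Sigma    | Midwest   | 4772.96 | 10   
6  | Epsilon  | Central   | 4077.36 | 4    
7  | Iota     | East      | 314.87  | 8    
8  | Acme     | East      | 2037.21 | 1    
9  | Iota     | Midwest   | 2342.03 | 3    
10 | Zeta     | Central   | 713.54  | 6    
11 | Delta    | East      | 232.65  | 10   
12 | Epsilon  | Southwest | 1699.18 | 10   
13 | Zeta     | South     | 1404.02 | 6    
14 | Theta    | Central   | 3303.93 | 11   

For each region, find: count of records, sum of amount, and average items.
SELECT region,
       COUNT(*) as cnt,
       SUM(amount) as total_amount,
       AVG(items) as avg_items
FROM orders
GROUP BY region

Result:
  Central: 4 records, 9371.33 total amount, 6.25 avg items
  East: 5 records, 4899.82 total amount, 7.80 avg items
  Midwest: 2 records, 7114.99 total amount, 6.50 avg items
  South: 2 records, 1660.97 total amount, 6.00 avg items
  Southwest: 1 records, 1699.18 total amount, 10.00 avg items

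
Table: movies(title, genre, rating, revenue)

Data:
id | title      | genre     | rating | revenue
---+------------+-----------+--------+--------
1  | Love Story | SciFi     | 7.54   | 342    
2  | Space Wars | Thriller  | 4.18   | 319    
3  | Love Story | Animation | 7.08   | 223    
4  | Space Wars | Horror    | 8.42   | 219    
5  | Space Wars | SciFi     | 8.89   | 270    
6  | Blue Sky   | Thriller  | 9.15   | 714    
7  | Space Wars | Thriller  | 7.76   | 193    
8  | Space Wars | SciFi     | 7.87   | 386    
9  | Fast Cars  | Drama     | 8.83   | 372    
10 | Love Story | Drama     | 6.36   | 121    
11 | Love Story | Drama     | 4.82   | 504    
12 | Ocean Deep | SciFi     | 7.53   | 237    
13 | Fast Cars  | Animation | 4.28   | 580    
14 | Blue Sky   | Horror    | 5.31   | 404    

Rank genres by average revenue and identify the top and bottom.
SELECT genre, AVG(revenue)
FROM movies
GROUP BY genre
ORDER BY AVG(revenue)

All groups:
  SciFi: 308.75
  Horror: 311.50
  Drama: 332.33
  Animation: 401.50
  Thriller: 408.67

Highest: Thriller (408.67)
Lowest: SciFi (308.75)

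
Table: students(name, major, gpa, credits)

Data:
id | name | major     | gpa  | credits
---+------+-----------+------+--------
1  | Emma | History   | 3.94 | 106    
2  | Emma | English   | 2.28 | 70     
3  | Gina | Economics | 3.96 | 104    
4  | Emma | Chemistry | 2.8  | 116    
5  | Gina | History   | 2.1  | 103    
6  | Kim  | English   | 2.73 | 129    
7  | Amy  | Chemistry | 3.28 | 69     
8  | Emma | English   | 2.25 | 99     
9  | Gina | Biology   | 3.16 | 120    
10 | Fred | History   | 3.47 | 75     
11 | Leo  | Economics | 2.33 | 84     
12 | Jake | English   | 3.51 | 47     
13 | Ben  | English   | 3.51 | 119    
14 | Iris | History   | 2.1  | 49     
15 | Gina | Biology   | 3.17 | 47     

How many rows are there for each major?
SELECT major, COUNT(*) as count
FROM students
GROUP BY major

Result:
  Biology: 2
  Chemistry: 2
  Economics: 2
  English: 5
  History: 4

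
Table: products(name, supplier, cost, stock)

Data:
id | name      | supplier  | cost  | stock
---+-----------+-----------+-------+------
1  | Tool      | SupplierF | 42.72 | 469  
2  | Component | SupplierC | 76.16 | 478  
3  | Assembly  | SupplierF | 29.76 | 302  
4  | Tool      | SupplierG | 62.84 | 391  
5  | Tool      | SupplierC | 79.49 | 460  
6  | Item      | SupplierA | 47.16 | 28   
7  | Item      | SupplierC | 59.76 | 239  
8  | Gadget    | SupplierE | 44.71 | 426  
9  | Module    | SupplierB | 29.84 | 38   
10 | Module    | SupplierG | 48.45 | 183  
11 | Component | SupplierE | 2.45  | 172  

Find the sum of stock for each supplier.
SELECT supplier, SUM(stock) as result
FROM products
GROUP BY supplier

Result:
  SupplierA: 28
  SupplierB: 38
  SupplierC: 1177
  SupplierE: 598
  SupplierF: 771
  SupplierG: 574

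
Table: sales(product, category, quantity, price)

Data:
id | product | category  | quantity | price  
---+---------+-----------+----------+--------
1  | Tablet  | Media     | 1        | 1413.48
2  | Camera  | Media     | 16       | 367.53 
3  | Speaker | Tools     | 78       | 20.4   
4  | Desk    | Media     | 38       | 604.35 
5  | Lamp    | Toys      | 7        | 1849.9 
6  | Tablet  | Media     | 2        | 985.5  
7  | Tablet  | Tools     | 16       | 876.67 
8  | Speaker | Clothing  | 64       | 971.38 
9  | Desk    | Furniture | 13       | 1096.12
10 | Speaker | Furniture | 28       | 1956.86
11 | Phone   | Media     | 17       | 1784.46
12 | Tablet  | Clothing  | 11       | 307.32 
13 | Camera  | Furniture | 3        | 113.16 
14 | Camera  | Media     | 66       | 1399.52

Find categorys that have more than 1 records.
SELECT category, COUNT(*) as cnt
FROM sales
GROUP BY category
HAVING COUNT(*) > 1

Result:
  Clothing: 2
  Furniture: 3
  Media: 6
  Tools: 2

Note: HAVING filters groups after aggregation, WHERE filters rows before.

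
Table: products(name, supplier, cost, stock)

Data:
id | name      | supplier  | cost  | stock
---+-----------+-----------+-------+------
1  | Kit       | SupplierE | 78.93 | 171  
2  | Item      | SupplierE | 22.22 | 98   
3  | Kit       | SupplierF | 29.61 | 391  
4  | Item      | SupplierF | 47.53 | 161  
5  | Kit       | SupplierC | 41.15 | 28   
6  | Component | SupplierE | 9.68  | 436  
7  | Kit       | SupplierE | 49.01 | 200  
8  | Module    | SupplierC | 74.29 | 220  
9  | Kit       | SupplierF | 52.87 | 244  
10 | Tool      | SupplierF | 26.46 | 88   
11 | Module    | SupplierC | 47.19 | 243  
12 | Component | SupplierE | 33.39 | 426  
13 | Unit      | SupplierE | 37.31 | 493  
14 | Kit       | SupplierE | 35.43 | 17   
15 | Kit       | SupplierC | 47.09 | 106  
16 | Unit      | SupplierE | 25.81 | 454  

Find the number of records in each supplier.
SELECT supplier, COUNT(*) as count
FROM products
GROUP BY supplier

Result:
  SupplierC: 4
  SupplierE: 8
  SupplierF: 4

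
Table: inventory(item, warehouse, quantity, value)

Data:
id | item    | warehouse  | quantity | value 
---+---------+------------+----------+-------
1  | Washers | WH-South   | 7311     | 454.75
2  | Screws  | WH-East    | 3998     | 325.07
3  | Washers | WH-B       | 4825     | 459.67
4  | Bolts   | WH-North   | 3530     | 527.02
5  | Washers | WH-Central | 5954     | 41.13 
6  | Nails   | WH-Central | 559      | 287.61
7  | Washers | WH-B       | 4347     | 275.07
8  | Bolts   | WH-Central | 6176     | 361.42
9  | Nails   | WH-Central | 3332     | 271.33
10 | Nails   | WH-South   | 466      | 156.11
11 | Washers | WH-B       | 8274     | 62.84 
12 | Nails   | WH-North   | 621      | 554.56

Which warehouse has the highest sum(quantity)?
SELECT warehouse, SUM(quantity) as val
FROM inventory
GROUP BY warehouse
ORDER BY val DESC
LIMIT 1

Result: WH-B with sum(quantity) = 17446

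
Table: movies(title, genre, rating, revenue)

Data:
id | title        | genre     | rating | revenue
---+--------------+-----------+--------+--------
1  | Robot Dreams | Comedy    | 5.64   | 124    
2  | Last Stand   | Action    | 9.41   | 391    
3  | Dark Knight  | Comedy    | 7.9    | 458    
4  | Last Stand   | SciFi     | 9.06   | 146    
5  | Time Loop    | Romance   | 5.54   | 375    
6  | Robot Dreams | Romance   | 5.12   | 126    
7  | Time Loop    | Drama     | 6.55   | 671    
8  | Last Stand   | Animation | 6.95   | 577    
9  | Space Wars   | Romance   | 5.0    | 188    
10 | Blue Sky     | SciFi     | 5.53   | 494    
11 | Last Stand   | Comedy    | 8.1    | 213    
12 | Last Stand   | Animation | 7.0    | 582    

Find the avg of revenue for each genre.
SELECT genre, AVG(revenue) as result
FROM movies
GROUP BY genre

Result:
  Action: 391.00
  Animation: 579.50
  Comedy: 265.00
  Drama: 671.00
  Romance: 229.67
  SciFi: 320.00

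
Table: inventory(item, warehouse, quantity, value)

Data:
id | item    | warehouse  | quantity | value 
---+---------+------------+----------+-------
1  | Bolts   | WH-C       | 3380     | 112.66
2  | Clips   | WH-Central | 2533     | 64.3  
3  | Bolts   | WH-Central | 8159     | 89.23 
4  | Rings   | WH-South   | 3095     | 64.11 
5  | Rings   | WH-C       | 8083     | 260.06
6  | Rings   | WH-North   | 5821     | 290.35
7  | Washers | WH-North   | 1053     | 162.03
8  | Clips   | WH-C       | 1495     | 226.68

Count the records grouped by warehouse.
SELECT warehouse, COUNT(*) as count
FROM inventory
GROUP BY warehouse

Result:
  WH-C: 3
  WH-Central: 2
  WH-North: 2
  WH-South: 1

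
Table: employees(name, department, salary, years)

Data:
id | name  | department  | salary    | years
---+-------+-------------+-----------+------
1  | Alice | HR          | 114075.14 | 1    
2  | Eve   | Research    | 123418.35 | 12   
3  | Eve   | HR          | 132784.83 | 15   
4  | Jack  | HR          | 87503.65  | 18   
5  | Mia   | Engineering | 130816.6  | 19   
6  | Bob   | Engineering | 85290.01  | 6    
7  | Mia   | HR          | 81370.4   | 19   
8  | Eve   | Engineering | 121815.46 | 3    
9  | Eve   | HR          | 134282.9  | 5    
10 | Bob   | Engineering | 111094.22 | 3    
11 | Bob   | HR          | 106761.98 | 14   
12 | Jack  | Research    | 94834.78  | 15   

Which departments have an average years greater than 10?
SELECT department, AVG(years)
FROM employees
GROUP BY department
HAVING AVG(years) > 10

Result:
  HR: avg=12.00
  Research: avg=13.50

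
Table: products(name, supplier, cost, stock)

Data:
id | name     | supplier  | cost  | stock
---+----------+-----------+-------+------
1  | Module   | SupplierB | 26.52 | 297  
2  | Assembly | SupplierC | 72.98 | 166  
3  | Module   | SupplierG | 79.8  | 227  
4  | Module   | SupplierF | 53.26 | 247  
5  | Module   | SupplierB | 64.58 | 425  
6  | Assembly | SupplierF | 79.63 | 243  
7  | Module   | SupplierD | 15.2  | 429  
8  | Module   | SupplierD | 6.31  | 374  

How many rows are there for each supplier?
SELECT supplier, COUNT(*) as count
FROM products
GROUP BY supplier

Result:
  SupplierB: 2
  SupplierC: 1
  SupplierD: 2
  SupplierF: 2
  SupplierG: 1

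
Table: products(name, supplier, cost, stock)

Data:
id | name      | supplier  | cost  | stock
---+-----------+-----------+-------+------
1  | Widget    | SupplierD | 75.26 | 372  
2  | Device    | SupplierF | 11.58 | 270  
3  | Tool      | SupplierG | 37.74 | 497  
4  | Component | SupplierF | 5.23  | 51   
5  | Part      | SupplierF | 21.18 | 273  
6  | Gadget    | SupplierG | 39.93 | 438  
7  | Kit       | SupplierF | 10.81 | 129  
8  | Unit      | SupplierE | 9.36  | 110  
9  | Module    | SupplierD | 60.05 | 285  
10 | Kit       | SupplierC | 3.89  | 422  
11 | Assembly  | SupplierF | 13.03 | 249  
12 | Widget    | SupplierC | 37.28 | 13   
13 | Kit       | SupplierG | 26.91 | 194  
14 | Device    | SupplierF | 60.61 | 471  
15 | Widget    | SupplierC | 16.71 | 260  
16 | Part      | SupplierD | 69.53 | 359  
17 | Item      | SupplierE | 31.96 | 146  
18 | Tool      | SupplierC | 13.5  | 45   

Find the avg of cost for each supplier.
SELECT supplier, AVG(cost) as result
FROM products
GROUP BY supplier

Result:
  SupplierC: 17.85
  SupplierD: 68.28
  SupplierE: 20.66
  SupplierF: 20.41
  SupplierG: 34.86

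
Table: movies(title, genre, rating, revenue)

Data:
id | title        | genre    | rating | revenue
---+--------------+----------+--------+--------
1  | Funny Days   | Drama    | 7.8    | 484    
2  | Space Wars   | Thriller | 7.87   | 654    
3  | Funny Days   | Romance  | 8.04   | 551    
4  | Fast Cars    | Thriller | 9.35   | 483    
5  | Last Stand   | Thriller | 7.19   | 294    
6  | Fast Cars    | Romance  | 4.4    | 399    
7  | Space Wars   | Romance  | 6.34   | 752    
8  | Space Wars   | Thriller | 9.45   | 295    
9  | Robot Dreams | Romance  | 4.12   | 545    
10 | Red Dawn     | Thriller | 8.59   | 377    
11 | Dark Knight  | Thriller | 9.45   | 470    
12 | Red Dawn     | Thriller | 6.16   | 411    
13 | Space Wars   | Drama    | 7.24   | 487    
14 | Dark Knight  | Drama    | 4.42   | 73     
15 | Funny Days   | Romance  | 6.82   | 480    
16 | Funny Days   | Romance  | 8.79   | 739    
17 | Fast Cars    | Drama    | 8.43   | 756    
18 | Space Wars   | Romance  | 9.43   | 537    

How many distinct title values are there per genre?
SELECT genre, COUNT(DISTINCT title)
FROM movies
GROUP BY genre

Result:
  Drama: 4 distinct
  Romance: 4 distinct
  Thriller: 5 distinct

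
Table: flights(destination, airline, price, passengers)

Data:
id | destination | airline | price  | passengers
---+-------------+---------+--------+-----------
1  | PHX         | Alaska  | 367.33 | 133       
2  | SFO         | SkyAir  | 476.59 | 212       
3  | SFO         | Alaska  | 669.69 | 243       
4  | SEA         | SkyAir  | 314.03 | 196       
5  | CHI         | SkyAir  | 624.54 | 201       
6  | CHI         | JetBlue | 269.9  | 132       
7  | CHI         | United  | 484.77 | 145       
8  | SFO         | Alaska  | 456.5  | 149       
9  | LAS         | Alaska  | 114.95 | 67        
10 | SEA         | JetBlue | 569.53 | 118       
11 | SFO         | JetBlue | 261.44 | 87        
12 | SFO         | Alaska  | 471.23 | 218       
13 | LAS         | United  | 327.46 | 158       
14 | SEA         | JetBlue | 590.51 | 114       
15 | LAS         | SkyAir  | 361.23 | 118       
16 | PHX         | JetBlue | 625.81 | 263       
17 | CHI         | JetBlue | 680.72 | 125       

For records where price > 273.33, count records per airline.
SELECT airline, COUNT(*)
FROM flights
WHERE price > 273.33
GROUP BY airline

Note: WHERE filters rows before grouping.

Result:
  Alaska: 4
  JetBlue: 4
  SkyAir: 4
  United: 2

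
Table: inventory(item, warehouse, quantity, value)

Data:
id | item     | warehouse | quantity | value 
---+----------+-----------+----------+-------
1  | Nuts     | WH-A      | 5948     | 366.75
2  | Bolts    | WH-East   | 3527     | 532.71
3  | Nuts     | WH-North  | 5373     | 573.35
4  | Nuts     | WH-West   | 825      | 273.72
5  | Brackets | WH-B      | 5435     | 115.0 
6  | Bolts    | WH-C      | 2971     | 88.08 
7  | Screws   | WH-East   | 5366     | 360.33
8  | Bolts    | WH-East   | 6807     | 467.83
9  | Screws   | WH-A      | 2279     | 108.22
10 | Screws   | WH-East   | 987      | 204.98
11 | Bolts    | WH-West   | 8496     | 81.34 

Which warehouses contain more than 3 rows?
SELECT warehouse, COUNT(*) as cnt
FROM inventory
GROUP BY warehouse
HAVING COUNT(*) > 3

Result:
  WH-East: 4

Note: HAVING filters groups after aggregation, WHERE filters rows before.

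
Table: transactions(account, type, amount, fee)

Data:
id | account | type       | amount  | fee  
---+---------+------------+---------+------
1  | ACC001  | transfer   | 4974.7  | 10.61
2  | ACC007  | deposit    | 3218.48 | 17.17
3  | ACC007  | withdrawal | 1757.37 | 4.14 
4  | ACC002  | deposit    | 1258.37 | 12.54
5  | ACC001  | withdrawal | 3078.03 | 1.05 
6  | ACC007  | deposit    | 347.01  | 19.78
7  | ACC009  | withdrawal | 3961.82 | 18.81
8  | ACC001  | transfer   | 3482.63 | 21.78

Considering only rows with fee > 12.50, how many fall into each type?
SELECT type, COUNT(*)
FROM transactions
WHERE fee > 12.50
GROUP BY type

Note: WHERE filters rows before grouping.

Result:
  deposit: 3
  transfer: 1
  withdrawal: 1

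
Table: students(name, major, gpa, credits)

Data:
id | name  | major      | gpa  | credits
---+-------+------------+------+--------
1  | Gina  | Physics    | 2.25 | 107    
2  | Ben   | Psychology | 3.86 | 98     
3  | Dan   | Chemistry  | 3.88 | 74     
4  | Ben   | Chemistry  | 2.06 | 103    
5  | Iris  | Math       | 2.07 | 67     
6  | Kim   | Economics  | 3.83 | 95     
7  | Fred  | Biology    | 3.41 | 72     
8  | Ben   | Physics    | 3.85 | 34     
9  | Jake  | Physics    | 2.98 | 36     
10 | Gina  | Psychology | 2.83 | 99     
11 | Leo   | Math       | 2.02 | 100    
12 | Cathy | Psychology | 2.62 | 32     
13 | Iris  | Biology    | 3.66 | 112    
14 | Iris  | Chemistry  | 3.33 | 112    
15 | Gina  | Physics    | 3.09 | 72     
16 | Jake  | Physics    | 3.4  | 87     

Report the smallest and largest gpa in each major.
SELECT major, MIN(gpa), MAX(gpa)
FROM students
GROUP BY major

Result:
  Biology: min=3.41, max=3.66
  Chemistry: min=2.06, max=3.88
  Economics: min=3.83, max=3.83
  Math: min=2.02, max=2.07
  Physics: min=2.25, max=3.85
  Psychology: min=2.62, max=3.86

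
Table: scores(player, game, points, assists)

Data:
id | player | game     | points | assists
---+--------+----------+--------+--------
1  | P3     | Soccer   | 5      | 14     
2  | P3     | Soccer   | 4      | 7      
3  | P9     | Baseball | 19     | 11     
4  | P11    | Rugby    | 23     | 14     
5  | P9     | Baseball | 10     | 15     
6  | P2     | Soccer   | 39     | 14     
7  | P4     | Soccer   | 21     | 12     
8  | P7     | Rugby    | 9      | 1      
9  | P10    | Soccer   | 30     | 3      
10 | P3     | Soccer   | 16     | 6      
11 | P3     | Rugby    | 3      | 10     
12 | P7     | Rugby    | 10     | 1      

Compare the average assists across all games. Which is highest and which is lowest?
SELECT game, AVG(assists)
FROM scores
GROUP BY game
ORDER BY AVG(assists)

All groups:
  Rugby: 6.50
  Soccer: 9.33
  Baseball: 13.00

Highest: Baseball (13.00)
Lowest: Rugby (6.50)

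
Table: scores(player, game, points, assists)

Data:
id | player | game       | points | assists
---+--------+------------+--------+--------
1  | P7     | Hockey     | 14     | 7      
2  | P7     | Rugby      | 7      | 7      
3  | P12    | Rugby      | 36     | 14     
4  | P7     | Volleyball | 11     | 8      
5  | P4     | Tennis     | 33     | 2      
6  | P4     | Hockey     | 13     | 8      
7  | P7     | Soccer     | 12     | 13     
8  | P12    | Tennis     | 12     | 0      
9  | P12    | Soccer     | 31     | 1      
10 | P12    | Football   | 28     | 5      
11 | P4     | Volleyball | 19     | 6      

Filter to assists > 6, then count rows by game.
SELECT game, COUNT(*)
FROM scores
WHERE assists > 6
GROUP BY game

Note: WHERE filters rows before grouping.

Result:
  Hockey: 2
  Rugby: 2
  Soccer: 1
  Volleyball: 1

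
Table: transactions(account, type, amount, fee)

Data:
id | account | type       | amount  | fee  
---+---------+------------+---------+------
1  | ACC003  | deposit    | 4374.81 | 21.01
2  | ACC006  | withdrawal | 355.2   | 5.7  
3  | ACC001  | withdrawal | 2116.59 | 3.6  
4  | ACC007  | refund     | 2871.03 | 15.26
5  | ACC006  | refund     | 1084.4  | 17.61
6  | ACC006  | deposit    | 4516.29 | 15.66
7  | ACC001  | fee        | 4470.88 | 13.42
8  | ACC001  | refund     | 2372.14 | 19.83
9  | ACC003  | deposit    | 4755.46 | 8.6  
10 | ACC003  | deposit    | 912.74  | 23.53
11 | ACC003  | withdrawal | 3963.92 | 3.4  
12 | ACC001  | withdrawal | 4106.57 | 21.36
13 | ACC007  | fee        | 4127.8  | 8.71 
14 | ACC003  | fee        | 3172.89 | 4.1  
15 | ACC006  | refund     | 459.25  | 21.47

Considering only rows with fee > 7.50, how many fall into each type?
SELECT type, COUNT(*)
FROM transactions
WHERE fee > 7.50
GROUP BY type

Note: WHERE filters rows before grouping.

Result:
  deposit: 4
  fee: 2
  refund: 4
  withdrawal: 1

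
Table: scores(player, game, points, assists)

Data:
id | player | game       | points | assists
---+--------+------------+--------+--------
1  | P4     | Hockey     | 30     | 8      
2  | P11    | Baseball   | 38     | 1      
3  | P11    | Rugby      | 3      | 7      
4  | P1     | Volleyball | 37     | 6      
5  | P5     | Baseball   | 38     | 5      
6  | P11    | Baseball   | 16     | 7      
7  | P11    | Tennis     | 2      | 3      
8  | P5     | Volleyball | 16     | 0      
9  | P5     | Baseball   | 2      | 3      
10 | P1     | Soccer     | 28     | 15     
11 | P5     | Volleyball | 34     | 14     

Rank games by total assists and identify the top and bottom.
SELECT game, SUM(assists)
FROM scores
GROUP BY game
ORDER BY SUM(assists)

All groups:
  Tennis: 3
  Rugby: 7
  Hockey: 8
  Soccer: 15
  Baseball: 16
  Volleyball: 20

Highest: Volleyball (20)
Lowest: Tennis (3)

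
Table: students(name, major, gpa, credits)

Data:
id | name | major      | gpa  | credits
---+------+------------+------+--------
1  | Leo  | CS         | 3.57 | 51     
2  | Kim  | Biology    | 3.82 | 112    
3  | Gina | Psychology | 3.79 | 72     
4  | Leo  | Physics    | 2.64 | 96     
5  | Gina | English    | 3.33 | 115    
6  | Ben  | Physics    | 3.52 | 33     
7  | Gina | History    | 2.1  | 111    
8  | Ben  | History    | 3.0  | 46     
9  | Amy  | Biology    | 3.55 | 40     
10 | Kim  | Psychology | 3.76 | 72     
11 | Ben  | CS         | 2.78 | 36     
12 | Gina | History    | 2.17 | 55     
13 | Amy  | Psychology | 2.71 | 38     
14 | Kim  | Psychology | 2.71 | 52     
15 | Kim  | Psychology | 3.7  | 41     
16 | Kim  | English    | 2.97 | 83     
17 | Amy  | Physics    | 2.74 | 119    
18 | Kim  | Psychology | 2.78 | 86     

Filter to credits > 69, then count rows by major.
SELECT major, COUNT(*)
FROM students
WHERE credits > 69
GROUP BY major

Note: WHERE filters rows before grouping.

Result:
  Biology: 1
  English: 2
  History: 1
  Physics: 2
  Psychology: 3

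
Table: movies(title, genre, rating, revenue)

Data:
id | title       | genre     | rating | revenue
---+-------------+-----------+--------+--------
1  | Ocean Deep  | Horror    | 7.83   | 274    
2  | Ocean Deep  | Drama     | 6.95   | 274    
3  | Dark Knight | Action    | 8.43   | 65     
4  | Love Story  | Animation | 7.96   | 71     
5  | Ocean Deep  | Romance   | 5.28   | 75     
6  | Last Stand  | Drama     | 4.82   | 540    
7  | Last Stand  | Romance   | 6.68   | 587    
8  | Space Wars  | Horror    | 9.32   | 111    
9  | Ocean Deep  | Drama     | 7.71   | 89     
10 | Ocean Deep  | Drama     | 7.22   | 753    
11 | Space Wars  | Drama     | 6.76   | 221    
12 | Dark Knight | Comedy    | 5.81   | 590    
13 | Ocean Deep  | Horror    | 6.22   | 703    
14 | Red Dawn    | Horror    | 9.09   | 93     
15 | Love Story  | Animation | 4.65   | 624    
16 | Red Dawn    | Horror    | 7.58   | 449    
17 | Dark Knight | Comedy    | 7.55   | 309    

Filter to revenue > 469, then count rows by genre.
SELECT genre, COUNT(*)
FROM movies
WHERE revenue > 469
GROUP BY genre

Note: WHERE filters rows before grouping.

Result:
  Animation: 1
  Comedy: 1
  Drama: 2
  Horror: 1
  Romance: 1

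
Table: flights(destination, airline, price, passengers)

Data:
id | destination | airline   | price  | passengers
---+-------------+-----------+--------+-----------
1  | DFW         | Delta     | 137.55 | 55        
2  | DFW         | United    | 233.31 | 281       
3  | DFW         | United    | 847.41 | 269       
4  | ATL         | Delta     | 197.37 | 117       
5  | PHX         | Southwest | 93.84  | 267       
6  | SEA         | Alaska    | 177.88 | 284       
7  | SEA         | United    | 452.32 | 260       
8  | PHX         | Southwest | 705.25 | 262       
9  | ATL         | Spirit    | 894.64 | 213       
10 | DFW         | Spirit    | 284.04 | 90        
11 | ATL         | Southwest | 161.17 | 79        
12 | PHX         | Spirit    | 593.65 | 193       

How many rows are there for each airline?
SELECT airline, COUNT(*) as count
FROM flights
GROUP BY airline

Result:
  Alaska: 1
  Delta: 2
  Southwest: 3
  Spirit: 3
  United: 3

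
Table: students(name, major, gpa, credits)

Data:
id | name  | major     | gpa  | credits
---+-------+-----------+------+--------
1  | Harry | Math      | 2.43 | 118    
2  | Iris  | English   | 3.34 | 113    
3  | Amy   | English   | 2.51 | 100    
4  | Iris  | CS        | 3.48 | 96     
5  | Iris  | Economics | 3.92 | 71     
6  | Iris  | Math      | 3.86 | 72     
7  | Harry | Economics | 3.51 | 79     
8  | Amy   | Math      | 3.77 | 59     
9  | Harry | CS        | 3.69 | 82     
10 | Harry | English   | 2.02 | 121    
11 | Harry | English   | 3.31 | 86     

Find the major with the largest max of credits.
SELECT major, MAX(credits) as val
FROM students
GROUP BY major
ORDER BY val DESC
LIMIT 1

Result: English with max(credits) = 121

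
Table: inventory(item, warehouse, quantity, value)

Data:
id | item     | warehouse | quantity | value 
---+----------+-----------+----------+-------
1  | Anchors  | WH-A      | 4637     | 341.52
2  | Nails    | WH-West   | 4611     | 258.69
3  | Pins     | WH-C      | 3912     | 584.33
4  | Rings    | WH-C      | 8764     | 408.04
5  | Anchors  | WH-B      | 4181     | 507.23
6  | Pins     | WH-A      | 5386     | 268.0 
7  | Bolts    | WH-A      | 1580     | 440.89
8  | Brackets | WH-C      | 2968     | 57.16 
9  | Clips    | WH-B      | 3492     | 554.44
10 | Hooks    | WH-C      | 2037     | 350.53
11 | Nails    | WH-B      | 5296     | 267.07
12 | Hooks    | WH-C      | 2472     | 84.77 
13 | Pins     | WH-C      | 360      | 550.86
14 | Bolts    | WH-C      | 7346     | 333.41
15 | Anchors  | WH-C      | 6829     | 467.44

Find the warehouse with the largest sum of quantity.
SELECT warehouse, SUM(quantity) as val
FROM inventory
GROUP BY warehouse
ORDER BY val DESC
LIMIT 1

Result: WH-C with sum(quantity) = 34688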